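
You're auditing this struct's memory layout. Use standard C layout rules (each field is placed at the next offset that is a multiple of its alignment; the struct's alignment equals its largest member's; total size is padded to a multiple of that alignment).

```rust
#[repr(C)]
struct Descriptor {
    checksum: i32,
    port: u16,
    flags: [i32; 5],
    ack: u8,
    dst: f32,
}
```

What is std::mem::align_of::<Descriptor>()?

4

member alignments: checksum=4, port=2, flags=4, ack=1, dst=4
max = 4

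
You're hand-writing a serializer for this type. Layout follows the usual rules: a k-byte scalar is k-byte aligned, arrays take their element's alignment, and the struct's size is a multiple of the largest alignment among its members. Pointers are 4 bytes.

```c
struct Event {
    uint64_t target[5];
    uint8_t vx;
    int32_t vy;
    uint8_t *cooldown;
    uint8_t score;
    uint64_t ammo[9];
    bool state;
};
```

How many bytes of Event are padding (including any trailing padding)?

13

@0: target [40B, align 8] → 40
@40: vx [1B, align 1] → 41
+3 pad (align 4)
@44: vy [4B, align 4] → 48
@48: cooldown [4B, align 4] → 52
@52: score [1B, align 1] → 53
+3 pad (align 8)
@56: ammo [72B, align 8] → 128
@128: state [1B, align 1] → 129
+7 tail pad (align 8)
size 136, align 8
data bytes 123, size 136 → padding 13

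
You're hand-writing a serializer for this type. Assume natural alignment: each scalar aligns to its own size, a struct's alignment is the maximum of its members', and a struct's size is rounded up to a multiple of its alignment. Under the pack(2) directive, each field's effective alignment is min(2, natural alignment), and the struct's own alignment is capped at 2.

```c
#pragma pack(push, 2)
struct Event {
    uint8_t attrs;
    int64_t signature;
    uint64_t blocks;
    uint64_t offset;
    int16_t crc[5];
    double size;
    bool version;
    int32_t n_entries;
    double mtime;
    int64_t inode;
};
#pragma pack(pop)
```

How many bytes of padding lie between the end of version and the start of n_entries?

1

@0: attrs [1B, align 1] → 1
+1 pad (align 2)
@2: signature [8B, align 2] → 10
@10: blocks [8B, align 2] → 18
@18: offset [8B, align 2] → 26
@26: crc [10B, align 2] → 36
@36: size [8B, align 2] → 44
@44: version [1B, align 1] → 45
+1 pad (align 2)
@46: n_entries [4B, align 2] → 50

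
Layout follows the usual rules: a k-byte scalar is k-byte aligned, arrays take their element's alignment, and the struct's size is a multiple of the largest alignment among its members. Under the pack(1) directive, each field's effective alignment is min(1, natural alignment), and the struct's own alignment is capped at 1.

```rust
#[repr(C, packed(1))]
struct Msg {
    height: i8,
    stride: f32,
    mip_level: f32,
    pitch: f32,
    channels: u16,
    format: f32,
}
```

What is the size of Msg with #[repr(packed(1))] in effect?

19

@0: height [1B, align 1] → 1
@1: stride [4B, align 1] → 5
@5: mip_level [4B, align 1] → 9
@9: pitch [4B, align 1] → 13
@13: channels [2B, align 1] → 15
@15: format [4B, align 1] → 19
size 19, align 1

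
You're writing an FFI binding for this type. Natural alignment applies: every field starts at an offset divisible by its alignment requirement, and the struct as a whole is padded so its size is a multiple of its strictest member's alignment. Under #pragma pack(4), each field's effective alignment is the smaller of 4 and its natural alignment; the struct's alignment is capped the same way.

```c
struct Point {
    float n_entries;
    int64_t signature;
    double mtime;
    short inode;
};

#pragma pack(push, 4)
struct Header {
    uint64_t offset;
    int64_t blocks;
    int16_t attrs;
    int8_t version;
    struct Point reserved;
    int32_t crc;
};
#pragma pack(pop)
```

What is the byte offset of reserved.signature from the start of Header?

Point: n_entries at 0 (size 4, align 4) → ends 4; pad 4 to align 8 for signature; signature at 8 (size 8, align 8) → ends 16; mtime at 16 (size 8, align 8) → ends 24; inode at 24 (size 2, align 2) → ends 26; tail pad 6 to reach multiple of 8; total 32 bytes, alignment 8
offset at 0 (size 8, align 4) → ends 8
blocks at 8 (size 8, align 4) → ends 16
attrs at 16 (size 2, align 2) → ends 18
version at 18 (size 1, align 1) → ends 19
pad 1 to align 4 for reserved
reserved at 20 (size 32, align 4) → ends 52
within Point: signature at 8
20 + 8 = 28

28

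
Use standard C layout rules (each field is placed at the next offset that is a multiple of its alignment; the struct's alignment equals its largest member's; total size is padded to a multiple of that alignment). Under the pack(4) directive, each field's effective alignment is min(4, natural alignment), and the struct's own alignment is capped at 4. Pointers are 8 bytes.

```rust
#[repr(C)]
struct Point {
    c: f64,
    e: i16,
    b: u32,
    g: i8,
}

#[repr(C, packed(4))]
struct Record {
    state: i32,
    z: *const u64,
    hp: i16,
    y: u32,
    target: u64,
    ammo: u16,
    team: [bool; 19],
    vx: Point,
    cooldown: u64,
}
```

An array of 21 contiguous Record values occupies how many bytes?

1764

Point: @0: c [8B, align 8] → 8; @8: e [2B, align 2] → 10; +2 pad (align 4); @12: b [4B, align 4] → 16; @16: g [1B, align 1] → 17; +7 tail pad (align 8); size 24, align 8
@0: state [4B, align 4] → 4
@4: z [8B, align 4] → 12
@12: hp [2B, align 2] → 14
+2 pad (align 4)
@16: y [4B, align 4] → 20
@20: target [8B, align 4] → 28
@28: ammo [2B, align 2] → 30
@30: team [19B, align 1] → 49
+3 pad (align 4)
@52: vx [24B, align 4] → 76
@76: cooldown [8B, align 4] → 84
size 84, align 4
array of 21: 21 × 84 = 1764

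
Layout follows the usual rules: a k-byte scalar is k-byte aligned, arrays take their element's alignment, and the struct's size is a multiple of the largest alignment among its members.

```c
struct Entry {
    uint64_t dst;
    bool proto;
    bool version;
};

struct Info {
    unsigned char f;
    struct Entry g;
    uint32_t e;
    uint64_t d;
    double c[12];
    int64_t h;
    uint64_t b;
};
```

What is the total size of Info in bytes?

Entry: dst at 0 (size 8, align 8) → ends 8; proto at 8 (size 1, align 1) → ends 9; version at 9 (size 1, align 1) → ends 10; tail pad 6 to reach multiple of 8; total 16 bytes, alignment 8
f at 0 (size 1, align 1) → ends 1
pad 7 to align 8 for g
g at 8 (size 16, align 8) → ends 24
e at 24 (size 4, align 4) → ends 28
pad 4 to align 8 for d
d at 32 (size 8, align 8) → ends 40
c at 40 (size 96, align 8) → ends 136
h at 136 (size 8, align 8) → ends 144
b at 144 (size 8, align 8) → ends 152
total 152 bytes, alignment 8

152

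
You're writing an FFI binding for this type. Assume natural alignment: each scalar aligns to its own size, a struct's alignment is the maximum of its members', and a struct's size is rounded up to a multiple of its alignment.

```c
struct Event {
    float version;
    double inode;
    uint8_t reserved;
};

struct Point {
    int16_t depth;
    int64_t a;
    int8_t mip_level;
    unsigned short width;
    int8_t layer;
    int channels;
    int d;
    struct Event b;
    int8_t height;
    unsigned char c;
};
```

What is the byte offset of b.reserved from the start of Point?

Event: 0..4  version  (4B, 4-aligned); 4..8  -- padding (4B); 8..16  inode  (8B, 8-aligned); 16..17  reserved  (1B, 1-aligned); 17..24  -- tail padding (7B); sizeof = 24, alignof = 8
0..2  depth  (2B, 2-aligned)
2..8  -- padding (6B)
8..16  a  (8B, 8-aligned)
16..17  mip_level  (1B, 1-aligned)
17..18  -- padding (1B)
18..20  width  (2B, 2-aligned)
20..21  layer  (1B, 1-aligned)
21..24  -- padding (3B)
24..28  channels  (4B, 4-aligned)
28..32  d  (4B, 4-aligned)
32..56  b  (24B, 8-aligned)
within Event: reserved at 16
32 + 16 = 48

48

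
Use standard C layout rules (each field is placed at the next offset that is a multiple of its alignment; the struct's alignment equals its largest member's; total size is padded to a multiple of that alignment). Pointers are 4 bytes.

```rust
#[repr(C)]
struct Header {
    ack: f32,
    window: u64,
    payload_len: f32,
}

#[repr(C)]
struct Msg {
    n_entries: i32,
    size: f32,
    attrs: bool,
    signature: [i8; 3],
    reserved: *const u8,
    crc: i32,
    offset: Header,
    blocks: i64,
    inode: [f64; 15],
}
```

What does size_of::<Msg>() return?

Header: 0..4  ack  (4B, 4-aligned); 4..8  -- padding (4B); 8..16  window  (8B, 8-aligned); 16..20  payload_len  (4B, 4-aligned); 20..24  -- tail padding (4B); sizeof = 24, alignof = 8
0..4  n_entries  (4B, 4-aligned)
4..8  size  (4B, 4-aligned)
8..9  attrs  (1B, 1-aligned)
9..12  signature  (3B, 1-aligned)
12..16  reserved  (4B, 4-aligned)
16..20  crc  (4B, 4-aligned)
20..24  -- padding (4B)
24..48  offset  (24B, 8-aligned)
48..56  blocks  (8B, 8-aligned)
56..176  inode  (120B, 8-aligned)
sizeof = 176, alignof = 8

176 bytes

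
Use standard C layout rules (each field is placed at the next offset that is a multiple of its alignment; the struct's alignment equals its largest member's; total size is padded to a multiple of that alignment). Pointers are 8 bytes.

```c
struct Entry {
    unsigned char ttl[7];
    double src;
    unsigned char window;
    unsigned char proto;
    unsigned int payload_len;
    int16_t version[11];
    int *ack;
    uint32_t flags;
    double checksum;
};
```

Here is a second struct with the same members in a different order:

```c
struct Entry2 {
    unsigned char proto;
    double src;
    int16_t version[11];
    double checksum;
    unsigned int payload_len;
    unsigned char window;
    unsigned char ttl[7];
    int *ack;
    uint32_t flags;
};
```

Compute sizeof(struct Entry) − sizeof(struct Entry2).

-8

0..7  ttl  (7B, 1-aligned)
7..8  -- padding (1B)
8..16  src  (8B, 8-aligned)
16..17  window  (1B, 1-aligned)
17..18  proto  (1B, 1-aligned)
18..20  -- padding (2B)
20..24  payload_len  (4B, 4-aligned)
24..46  version  (22B, 2-aligned)
46..48  -- padding (2B)
48..56  ack  (8B, 8-aligned)
56..60  flags  (4B, 4-aligned)
60..64  -- padding (4B)
64..72  checksum  (8B, 8-aligned)
sizeof = 72, alignof = 8
— Entry2 —
0..1  proto  (1B, 1-aligned)
1..8  -- padding (7B)
8..16  src  (8B, 8-aligned)
16..38  version  (22B, 2-aligned)
38..40  -- padding (2B)
40..48  checksum  (8B, 8-aligned)
48..52  payload_len  (4B, 4-aligned)
52..53  window  (1B, 1-aligned)
53..60  ttl  (7B, 1-aligned)
60..64  -- padding (4B)
64..72  ack  (8B, 8-aligned)
72..76  flags  (4B, 4-aligned)
76..80  -- tail padding (4B)
sizeof = 80, alignof = 8
72 − 80 = -8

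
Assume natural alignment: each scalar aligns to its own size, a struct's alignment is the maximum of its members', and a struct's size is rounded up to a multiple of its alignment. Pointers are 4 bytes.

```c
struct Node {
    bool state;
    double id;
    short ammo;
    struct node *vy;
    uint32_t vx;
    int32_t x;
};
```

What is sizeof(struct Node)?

32 bytes

state at 0 (size 1, align 1) → ends 1
pad 7 to align 8 for id
id at 8 (size 8, align 8) → ends 16
ammo at 16 (size 2, align 2) → ends 18
pad 2 to align 4 for vy
vy at 20 (size 4, align 4) → ends 24
vx at 24 (size 4, align 4) → ends 28
x at 28 (size 4, align 4) → ends 32
total 32 bytes, alignment 8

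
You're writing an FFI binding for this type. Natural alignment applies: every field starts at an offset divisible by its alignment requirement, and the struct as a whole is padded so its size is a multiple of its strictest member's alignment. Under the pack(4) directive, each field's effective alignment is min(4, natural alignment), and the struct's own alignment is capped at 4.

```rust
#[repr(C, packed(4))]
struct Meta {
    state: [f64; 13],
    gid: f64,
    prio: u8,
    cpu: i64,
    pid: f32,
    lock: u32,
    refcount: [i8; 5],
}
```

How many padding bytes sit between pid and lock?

0

state at 0 (size 104, align 4) → ends 104
gid at 104 (size 8, align 4) → ends 112
prio at 112 (size 1, align 1) → ends 113
pad 3 to align 4 for cpu
cpu at 116 (size 8, align 4) → ends 124
pid at 124 (size 4, align 4) → ends 128
lock at 128 (size 4, align 4) → ends 132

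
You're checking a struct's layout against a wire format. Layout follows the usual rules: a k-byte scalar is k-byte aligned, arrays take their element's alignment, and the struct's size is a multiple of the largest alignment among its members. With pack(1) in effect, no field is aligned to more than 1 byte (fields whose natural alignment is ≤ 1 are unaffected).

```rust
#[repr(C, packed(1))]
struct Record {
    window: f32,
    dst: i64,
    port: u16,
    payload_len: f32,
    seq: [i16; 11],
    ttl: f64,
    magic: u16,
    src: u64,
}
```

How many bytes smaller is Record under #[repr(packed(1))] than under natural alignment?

natural layout:
  0..4  window  (4B, 4-aligned)
  4..8  -- padding (4B)
  8..16  dst  (8B, 8-aligned)
  16..18  port  (2B, 2-aligned)
  18..20  -- padding (2B)
  20..24  payload_len  (4B, 4-aligned)
  24..46  seq  (22B, 2-aligned)
  46..48  -- padding (2B)
  48..56  ttl  (8B, 8-aligned)
  56..58  magic  (2B, 2-aligned)
  58..64  -- padding (6B)
  64..72  src  (8B, 8-aligned)
  sizeof = 72, alignof = 8
packed(1) layout:
  0..4  window  (4B, 1-aligned)
  4..12  dst  (8B, 1-aligned)
  12..14  port  (2B, 1-aligned)
  14..18  payload_len  (4B, 1-aligned)
  18..40  seq  (22B, 1-aligned)
  40..48  ttl  (8B, 1-aligned)
  48..50  magic  (2B, 1-aligned)
  50..58  src  (8B, 1-aligned)
  sizeof = 58, alignof = 1
72 − 58 = 14

14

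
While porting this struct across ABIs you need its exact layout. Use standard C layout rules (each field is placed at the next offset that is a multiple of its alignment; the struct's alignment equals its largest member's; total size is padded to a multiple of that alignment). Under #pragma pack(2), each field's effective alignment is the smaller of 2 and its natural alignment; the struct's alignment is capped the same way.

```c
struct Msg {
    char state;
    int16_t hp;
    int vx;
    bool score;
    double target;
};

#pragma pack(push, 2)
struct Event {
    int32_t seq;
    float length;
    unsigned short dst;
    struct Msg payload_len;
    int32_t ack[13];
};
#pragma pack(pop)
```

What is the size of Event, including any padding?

86

Msg: state at 0 (size 1, align 1) → ends 1; pad 1 to align 2 for hp; hp at 2 (size 2, align 2) → ends 4; vx at 4 (size 4, align 4) → ends 8; score at 8 (size 1, align 1) → ends 9; pad 7 to align 8 for target; target at 16 (size 8, align 8) → ends 24; total 24 bytes, alignment 8
seq at 0 (size 4, align 2) → ends 4
length at 4 (size 4, align 2) → ends 8
dst at 8 (size 2, align 2) → ends 10
payload_len at 10 (size 24, align 2) → ends 34
ack at 34 (size 52, align 2) → ends 86
total 86 bytes, alignment 2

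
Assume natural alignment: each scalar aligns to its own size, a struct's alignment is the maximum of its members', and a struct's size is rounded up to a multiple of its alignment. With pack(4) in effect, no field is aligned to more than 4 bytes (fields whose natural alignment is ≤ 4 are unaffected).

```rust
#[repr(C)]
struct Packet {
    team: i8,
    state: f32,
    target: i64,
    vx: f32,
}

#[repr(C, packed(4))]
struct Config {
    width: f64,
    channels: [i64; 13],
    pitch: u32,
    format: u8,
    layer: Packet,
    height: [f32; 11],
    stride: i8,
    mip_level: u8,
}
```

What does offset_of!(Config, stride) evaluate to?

188

Packet: @0: team [1B, align 1] → 1; +3 pad (align 4); @4: state [4B, align 4] → 8; @8: target [8B, align 8] → 16; @16: vx [4B, align 4] → 20; +4 tail pad (align 8); size 24, align 8
@0: width [8B, align 4] → 8
@8: channels [104B, align 4] → 112
@112: pitch [4B, align 4] → 116
@116: format [1B, align 1] → 117
+3 pad (align 4)
@120: layer [24B, align 4] → 144
@144: height [44B, align 4] → 188
@188: stride [1B, align 1] → 189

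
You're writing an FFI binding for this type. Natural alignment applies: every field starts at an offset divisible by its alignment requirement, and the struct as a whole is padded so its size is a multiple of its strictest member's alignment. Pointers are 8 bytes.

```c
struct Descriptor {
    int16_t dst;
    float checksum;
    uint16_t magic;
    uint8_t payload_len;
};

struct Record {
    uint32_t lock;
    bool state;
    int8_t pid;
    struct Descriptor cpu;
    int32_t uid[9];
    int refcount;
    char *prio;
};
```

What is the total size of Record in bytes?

Descriptor: @0: dst [2B, align 2] → 2; +2 pad (align 4); @4: checksum [4B, align 4] → 8; @8: magic [2B, align 2] → 10; @10: payload_len [1B, align 1] → 11; +1 tail pad (align 4); size 12, align 4
@0: lock [4B, align 4] → 4
@4: state [1B, align 1] → 5
@5: pid [1B, align 1] → 6
+2 pad (align 4)
@8: cpu [12B, align 4] → 20
@20: uid [36B, align 4] → 56
@56: refcount [4B, align 4] → 60
+4 pad (align 8)
@64: prio [8B, align 8] → 72
size 72, align 8

72 bytes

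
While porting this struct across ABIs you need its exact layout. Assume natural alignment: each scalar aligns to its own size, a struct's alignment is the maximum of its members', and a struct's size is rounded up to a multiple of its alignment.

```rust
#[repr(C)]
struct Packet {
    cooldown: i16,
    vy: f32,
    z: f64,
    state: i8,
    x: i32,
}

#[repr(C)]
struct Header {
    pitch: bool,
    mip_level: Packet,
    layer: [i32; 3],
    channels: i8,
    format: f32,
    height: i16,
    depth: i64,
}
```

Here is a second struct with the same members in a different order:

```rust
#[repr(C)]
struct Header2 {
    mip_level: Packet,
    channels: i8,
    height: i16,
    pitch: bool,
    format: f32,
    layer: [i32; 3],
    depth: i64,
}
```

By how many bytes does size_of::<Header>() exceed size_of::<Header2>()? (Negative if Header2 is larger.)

8

Packet: cooldown at 0 (size 2, align 2) → ends 2; pad 2 to align 4 for vy; vy at 4 (size 4, align 4) → ends 8; z at 8 (size 8, align 8) → ends 16; state at 16 (size 1, align 1) → ends 17; pad 3 to align 4 for x; x at 20 (size 4, align 4) → ends 24; total 24 bytes, alignment 8
pitch at 0 (size 1, align 1) → ends 1
pad 7 to align 8 for mip_level
mip_level at 8 (size 24, align 8) → ends 32
layer at 32 (size 12, align 4) → ends 44
channels at 44 (size 1, align 1) → ends 45
pad 3 to align 4 for format
format at 48 (size 4, align 4) → ends 52
height at 52 (size 2, align 2) → ends 54
pad 2 to align 8 for depth
depth at 56 (size 8, align 8) → ends 64
total 64 bytes, alignment 8
— Header2 —
mip_level at 0 (size 24, align 8) → ends 24
channels at 24 (size 1, align 1) → ends 25
pad 1 to align 2 for height
height at 26 (size 2, align 2) → ends 28
pitch at 28 (size 1, align 1) → ends 29
pad 3 to align 4 for format
format at 32 (size 4, align 4) → ends 36
layer at 36 (size 12, align 4) → ends 48
depth at 48 (size 8, align 8) → ends 56
total 56 bytes, alignment 8
64 − 56 = 8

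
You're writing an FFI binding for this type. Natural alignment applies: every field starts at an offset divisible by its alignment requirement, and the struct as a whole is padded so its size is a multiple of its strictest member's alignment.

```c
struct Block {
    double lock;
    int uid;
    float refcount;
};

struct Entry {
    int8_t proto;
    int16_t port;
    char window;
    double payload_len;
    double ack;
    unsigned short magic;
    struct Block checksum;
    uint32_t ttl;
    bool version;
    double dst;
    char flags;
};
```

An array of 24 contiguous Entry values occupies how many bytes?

Block: 0..8  lock  (8B, 8-aligned); 8..12  uid  (4B, 4-aligned); 12..16  refcount  (4B, 4-aligned); sizeof = 16, alignof = 8
0..1  proto  (1B, 1-aligned)
1..2  -- padding (1B)
2..4  port  (2B, 2-aligned)
4..5  window  (1B, 1-aligned)
5..8  -- padding (3B)
8..16  payload_len  (8B, 8-aligned)
16..24  ack  (8B, 8-aligned)
24..26  magic  (2B, 2-aligned)
26..32  -- padding (6B)
32..48  checksum  (16B, 8-aligned)
48..52  ttl  (4B, 4-aligned)
52..53  version  (1B, 1-aligned)
53..56  -- padding (3B)
56..64  dst  (8B, 8-aligned)
64..65  flags  (1B, 1-aligned)
65..72  -- tail padding (7B)
sizeof = 72, alignof = 8
array of 24: 24 × 72 = 1728

1728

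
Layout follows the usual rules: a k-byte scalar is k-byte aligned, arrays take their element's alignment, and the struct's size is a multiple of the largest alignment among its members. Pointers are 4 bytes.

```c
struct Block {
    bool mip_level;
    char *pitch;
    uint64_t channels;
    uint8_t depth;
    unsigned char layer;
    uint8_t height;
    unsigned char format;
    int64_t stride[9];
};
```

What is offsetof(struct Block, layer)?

0..1  mip_level  (1B, 1-aligned)
1..4  -- padding (3B)
4..8  pitch  (4B, 4-aligned)
8..16  channels  (8B, 8-aligned)
16..17  depth  (1B, 1-aligned)
17..18  layer  (1B, 1-aligned)

17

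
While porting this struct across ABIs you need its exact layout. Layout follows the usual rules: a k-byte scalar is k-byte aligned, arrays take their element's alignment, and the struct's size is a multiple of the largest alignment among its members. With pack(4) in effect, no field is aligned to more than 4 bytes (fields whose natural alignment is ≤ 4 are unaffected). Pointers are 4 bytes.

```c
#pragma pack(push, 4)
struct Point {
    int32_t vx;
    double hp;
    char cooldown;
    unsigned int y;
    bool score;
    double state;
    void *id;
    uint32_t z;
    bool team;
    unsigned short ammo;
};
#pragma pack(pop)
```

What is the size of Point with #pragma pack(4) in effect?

44

@0: vx [4B, align 4] → 4
@4: hp [8B, align 4] → 12
@12: cooldown [1B, align 1] → 13
+3 pad (align 4)
@16: y [4B, align 4] → 20
@20: score [1B, align 1] → 21
+3 pad (align 4)
@24: state [8B, align 4] → 32
@32: id [4B, align 4] → 36
@36: z [4B, align 4] → 40
@40: team [1B, align 1] → 41
+1 pad (align 2)
@42: ammo [2B, align 2] → 44
size 44, align 4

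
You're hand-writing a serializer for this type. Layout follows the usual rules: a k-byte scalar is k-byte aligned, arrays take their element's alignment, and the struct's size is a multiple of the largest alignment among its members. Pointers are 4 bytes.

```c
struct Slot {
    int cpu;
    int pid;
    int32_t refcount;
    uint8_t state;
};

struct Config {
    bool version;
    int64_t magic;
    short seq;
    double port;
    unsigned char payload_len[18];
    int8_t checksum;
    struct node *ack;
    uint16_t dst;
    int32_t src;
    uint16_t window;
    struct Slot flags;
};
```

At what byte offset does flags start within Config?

Slot: 0..4  cpu  (4B, 4-aligned); 4..8  pid  (4B, 4-aligned); 8..12  refcount  (4B, 4-aligned); 12..13  state  (1B, 1-aligned); 13..16  -- tail padding (3B); sizeof = 16, alignof = 4
0..1  version  (1B, 1-aligned)
1..8  -- padding (7B)
8..16  magic  (8B, 8-aligned)
16..18  seq  (2B, 2-aligned)
18..24  -- padding (6B)
24..32  port  (8B, 8-aligned)
32..50  payload_len  (18B, 1-aligned)
50..51  checksum  (1B, 1-aligned)
51..52  -- padding (1B)
52..56  ack  (4B, 4-aligned)
56..58  dst  (2B, 2-aligned)
58..60  -- padding (2B)
60..64  src  (4B, 4-aligned)
64..66  window  (2B, 2-aligned)
66..68  -- padding (2B)
68..84  flags  (16B, 4-aligned)

68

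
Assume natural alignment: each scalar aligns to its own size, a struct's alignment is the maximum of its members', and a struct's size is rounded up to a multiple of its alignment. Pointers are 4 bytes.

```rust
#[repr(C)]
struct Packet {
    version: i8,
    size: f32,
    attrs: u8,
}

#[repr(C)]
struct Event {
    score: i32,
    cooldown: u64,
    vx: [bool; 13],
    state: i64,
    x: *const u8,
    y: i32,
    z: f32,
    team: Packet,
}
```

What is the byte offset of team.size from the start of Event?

Packet: version at 0 (size 1, align 1) → ends 1; pad 3 to align 4 for size; size at 4 (size 4, align 4) → ends 8; attrs at 8 (size 1, align 1) → ends 9; tail pad 3 to reach multiple of 4; total 12 bytes, alignment 4
score at 0 (size 4, align 4) → ends 4
pad 4 to align 8 for cooldown
cooldown at 8 (size 8, align 8) → ends 16
vx at 16 (size 13, align 1) → ends 29
pad 3 to align 8 for state
state at 32 (size 8, align 8) → ends 40
x at 40 (size 4, align 4) → ends 44
y at 44 (size 4, align 4) → ends 48
z at 48 (size 4, align 4) → ends 52
team at 52 (size 12, align 4) → ends 64
within Packet: size at 4
52 + 4 = 56

56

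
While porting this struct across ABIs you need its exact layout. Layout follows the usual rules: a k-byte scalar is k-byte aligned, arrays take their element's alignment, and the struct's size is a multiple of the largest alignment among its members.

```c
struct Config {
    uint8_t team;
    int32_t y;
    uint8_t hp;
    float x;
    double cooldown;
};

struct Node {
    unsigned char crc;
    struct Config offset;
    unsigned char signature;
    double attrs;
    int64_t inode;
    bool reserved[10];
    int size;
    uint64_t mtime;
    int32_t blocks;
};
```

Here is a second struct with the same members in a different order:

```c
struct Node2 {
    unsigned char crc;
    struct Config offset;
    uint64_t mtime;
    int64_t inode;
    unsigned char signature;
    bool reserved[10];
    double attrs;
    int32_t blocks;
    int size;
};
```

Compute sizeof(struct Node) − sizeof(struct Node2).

8

Config: team at 0 (size 1, align 1) → ends 1; pad 3 to align 4 for y; y at 4 (size 4, align 4) → ends 8; hp at 8 (size 1, align 1) → ends 9; pad 3 to align 4 for x; x at 12 (size 4, align 4) → ends 16; cooldown at 16 (size 8, align 8) → ends 24; total 24 bytes, alignment 8
crc at 0 (size 1, align 1) → ends 1
pad 7 to align 8 for offset
offset at 8 (size 24, align 8) → ends 32
signature at 32 (size 1, align 1) → ends 33
pad 7 to align 8 for attrs
attrs at 40 (size 8, align 8) → ends 48
inode at 48 (size 8, align 8) → ends 56
reserved at 56 (size 10, align 1) → ends 66
pad 2 to align 4 for size
size at 68 (size 4, align 4) → ends 72
mtime at 72 (size 8, align 8) → ends 80
blocks at 80 (size 4, align 4) → ends 84
tail pad 4 to reach multiple of 8
total 88 bytes, alignment 8
— Node2 —
crc at 0 (size 1, align 1) → ends 1
pad 7 to align 8 for offset
offset at 8 (size 24, align 8) → ends 32
mtime at 32 (size 8, align 8) → ends 40
inode at 40 (size 8, align 8) → ends 48
signature at 48 (size 1, align 1) → ends 49
reserved at 49 (size 10, align 1) → ends 59
pad 5 to align 8 for attrs
attrs at 64 (size 8, align 8) → ends 72
blocks at 72 (size 4, align 4) → ends 76
size at 76 (size 4, align 4) → ends 80
total 80 bytes, alignment 8
88 − 80 = 8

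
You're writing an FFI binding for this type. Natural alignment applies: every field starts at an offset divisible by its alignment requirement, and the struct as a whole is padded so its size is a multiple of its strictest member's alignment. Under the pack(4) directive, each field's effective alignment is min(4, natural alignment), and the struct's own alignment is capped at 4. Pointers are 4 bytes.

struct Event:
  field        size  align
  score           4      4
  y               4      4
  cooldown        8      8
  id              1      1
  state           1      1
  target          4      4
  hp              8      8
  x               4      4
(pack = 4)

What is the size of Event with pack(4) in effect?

score at 0 (size 4, align 4) → ends 4
y at 4 (size 4, align 4) → ends 8
cooldown at 8 (size 8, align 4) → ends 16
id at 16 (size 1, align 1) → ends 17
state at 17 (size 1, align 1) → ends 18
pad 2 to align 4 for target
target at 20 (size 4, align 4) → ends 24
hp at 24 (size 8, align 4) → ends 32
x at 32 (size 4, align 4) → ends 36
total 36 bytes, alignment 4

36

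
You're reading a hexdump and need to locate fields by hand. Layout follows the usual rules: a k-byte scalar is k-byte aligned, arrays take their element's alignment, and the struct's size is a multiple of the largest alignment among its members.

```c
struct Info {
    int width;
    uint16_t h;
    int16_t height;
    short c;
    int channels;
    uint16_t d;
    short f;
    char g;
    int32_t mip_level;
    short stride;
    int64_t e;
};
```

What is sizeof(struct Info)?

@0: width [4B, align 4] → 4
@4: h [2B, align 2] → 6
@6: height [2B, align 2] → 8
@8: c [2B, align 2] → 10
+2 pad (align 4)
@12: channels [4B, align 4] → 16
@16: d [2B, align 2] → 18
@18: f [2B, align 2] → 20
@20: g [1B, align 1] → 21
+3 pad (align 4)
@24: mip_level [4B, align 4] → 28
@28: stride [2B, align 2] → 30
+2 pad (align 8)
@32: e [8B, align 8] → 40
size 40, align 8

40 bytes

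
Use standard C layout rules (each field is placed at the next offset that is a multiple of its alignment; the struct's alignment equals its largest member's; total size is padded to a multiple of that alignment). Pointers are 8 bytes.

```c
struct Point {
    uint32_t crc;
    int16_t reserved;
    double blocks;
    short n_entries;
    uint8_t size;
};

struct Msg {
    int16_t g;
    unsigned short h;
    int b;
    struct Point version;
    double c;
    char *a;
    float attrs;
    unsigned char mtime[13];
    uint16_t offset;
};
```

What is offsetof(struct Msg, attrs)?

48

Point: 0..4  crc  (4B, 4-aligned); 4..6  reserved  (2B, 2-aligned); 6..8  -- padding (2B); 8..16  blocks  (8B, 8-aligned); 16..18  n_entries  (2B, 2-aligned); 18..19  size  (1B, 1-aligned); 19..24  -- tail padding (5B); sizeof = 24, alignof = 8
0..2  g  (2B, 2-aligned)
2..4  h  (2B, 2-aligned)
4..8  b  (4B, 4-aligned)
8..32  version  (24B, 8-aligned)
32..40  c  (8B, 8-aligned)
40..48  a  (8B, 8-aligned)
48..52  attrs  (4B, 4-aligned)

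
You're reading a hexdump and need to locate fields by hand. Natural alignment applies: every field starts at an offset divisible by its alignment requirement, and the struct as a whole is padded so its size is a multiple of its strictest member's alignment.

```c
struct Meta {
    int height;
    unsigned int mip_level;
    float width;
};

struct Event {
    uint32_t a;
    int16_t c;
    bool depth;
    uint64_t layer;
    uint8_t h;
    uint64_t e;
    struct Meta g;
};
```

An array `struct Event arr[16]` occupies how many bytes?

768

Meta: height at 0 (size 4, align 4) → ends 4; mip_level at 4 (size 4, align 4) → ends 8; width at 8 (size 4, align 4) → ends 12; total 12 bytes, alignment 4
a at 0 (size 4, align 4) → ends 4
c at 4 (size 2, align 2) → ends 6
depth at 6 (size 1, align 1) → ends 7
pad 1 to align 8 for layer
layer at 8 (size 8, align 8) → ends 16
h at 16 (size 1, align 1) → ends 17
pad 7 to align 8 for e
e at 24 (size 8, align 8) → ends 32
g at 32 (size 12, align 4) → ends 44
tail pad 4 to reach multiple of 8
total 48 bytes, alignment 8
array of 16: 16 × 48 = 768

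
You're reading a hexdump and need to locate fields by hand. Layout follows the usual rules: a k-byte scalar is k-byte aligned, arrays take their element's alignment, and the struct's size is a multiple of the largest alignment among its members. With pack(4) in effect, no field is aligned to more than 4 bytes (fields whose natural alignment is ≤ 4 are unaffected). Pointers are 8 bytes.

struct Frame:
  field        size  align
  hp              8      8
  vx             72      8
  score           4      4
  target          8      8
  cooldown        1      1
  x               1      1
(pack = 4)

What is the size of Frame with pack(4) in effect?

96

@0: hp [8B, align 4] → 8
@8: vx [72B, align 4] → 80
@80: score [4B, align 4] → 84
@84: target [8B, align 4] → 92
@92: cooldown [1B, align 1] → 93
@93: x [1B, align 1] → 94
+2 tail pad (align 4)
size 96, align 4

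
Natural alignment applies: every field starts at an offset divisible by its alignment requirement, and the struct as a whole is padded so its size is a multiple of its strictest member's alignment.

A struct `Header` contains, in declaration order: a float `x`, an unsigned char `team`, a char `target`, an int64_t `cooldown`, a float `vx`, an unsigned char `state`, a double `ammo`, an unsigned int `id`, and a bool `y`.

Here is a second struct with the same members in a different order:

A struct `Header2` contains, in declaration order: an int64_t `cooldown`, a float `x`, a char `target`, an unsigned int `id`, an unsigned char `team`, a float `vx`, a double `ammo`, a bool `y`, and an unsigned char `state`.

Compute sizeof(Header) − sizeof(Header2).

-8

x at 0 (size 4, align 4) → ends 4
team at 4 (size 1, align 1) → ends 5
target at 5 (size 1, align 1) → ends 6
pad 2 to align 8 for cooldown
cooldown at 8 (size 8, align 8) → ends 16
vx at 16 (size 4, align 4) → ends 20
state at 20 (size 1, align 1) → ends 21
pad 3 to align 8 for ammo
ammo at 24 (size 8, align 8) → ends 32
id at 32 (size 4, align 4) → ends 36
y at 36 (size 1, align 1) → ends 37
tail pad 3 to reach multiple of 8
total 40 bytes, alignment 8
— Header2 —
cooldown at 0 (size 8, align 8) → ends 8
x at 8 (size 4, align 4) → ends 12
target at 12 (size 1, align 1) → ends 13
pad 3 to align 4 for id
id at 16 (size 4, align 4) → ends 20
team at 20 (size 1, align 1) → ends 21
pad 3 to align 4 for vx
vx at 24 (size 4, align 4) → ends 28
pad 4 to align 8 for ammo
ammo at 32 (size 8, align 8) → ends 40
y at 40 (size 1, align 1) → ends 41
state at 41 (size 1, align 1) → ends 42
tail pad 6 to reach multiple of 8
total 48 bytes, alignment 8
40 − 48 = -8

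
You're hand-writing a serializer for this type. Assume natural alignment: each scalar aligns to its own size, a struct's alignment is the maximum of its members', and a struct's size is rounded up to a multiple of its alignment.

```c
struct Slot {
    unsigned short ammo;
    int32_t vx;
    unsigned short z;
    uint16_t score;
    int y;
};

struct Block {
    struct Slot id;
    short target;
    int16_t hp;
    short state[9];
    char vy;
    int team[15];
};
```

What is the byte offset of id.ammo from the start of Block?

Slot: 0..2  ammo  (2B, 2-aligned); 2..4  -- padding (2B); 4..8  vx  (4B, 4-aligned); 8..10  z  (2B, 2-aligned); 10..12  score  (2B, 2-aligned); 12..16  y  (4B, 4-aligned); sizeof = 16, alignof = 4
0..16  id  (16B, 4-aligned)
within Slot: ammo at 0
0 + 0 = 0

0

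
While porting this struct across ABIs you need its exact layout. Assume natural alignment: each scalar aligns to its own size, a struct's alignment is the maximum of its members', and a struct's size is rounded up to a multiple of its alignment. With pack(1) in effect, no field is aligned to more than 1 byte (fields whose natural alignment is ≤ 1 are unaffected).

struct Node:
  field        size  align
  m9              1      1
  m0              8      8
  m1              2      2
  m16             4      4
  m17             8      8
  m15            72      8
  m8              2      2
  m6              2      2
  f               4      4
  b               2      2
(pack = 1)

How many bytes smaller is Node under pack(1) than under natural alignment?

15

natural layout:
  0..1  m9  (1B, 1-aligned)
  1..8  -- padding (7B)
  8..16  m0  (8B, 8-aligned)
  16..18  m1  (2B, 2-aligned)
  18..20  -- padding (2B)
  20..24  m16  (4B, 4-aligned)
  24..32  m17  (8B, 8-aligned)
  32..104  m15  (72B, 8-aligned)
  104..106  m8  (2B, 2-aligned)
  106..108  m6  (2B, 2-aligned)
  108..112  f  (4B, 4-aligned)
  112..114  b  (2B, 2-aligned)
  114..120  -- tail padding (6B)
  sizeof = 120, alignof = 8
packed(1) layout:
  0..1  m9  (1B, 1-aligned)
  1..9  m0  (8B, 1-aligned)
  9..11  m1  (2B, 1-aligned)
  11..15  m16  (4B, 1-aligned)
  15..23  m17  (8B, 1-aligned)
  23..95  m15  (72B, 1-aligned)
  95..97  m8  (2B, 1-aligned)
  97..99  m6  (2B, 1-aligned)
  99..103  f  (4B, 1-aligned)
  103..105  b  (2B, 1-aligned)
  sizeof = 105, alignof = 1
120 − 105 = 15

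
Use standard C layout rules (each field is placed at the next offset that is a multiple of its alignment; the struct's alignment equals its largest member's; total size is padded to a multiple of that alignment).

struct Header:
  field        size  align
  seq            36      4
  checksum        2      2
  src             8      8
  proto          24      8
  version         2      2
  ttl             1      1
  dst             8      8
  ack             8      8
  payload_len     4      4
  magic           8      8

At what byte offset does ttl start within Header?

0..36  seq  (36B, 4-aligned)
36..38  checksum  (2B, 2-aligned)
38..40  -- padding (2B)
40..48  src  (8B, 8-aligned)
48..72  proto  (24B, 8-aligned)
72..74  version  (2B, 2-aligned)
74..75  ttl  (1B, 1-aligned)

74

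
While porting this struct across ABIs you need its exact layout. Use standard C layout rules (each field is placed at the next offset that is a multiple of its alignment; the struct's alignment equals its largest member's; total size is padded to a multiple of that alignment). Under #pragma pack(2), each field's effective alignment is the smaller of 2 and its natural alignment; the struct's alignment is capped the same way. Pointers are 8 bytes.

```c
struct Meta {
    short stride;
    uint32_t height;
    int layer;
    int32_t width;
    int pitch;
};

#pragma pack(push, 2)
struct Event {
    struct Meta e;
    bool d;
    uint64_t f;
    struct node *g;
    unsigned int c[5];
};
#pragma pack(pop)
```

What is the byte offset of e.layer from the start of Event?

Meta: @0: stride [2B, align 2] → 2; +2 pad (align 4); @4: height [4B, align 4] → 8; @8: layer [4B, align 4] → 12; @12: width [4B, align 4] → 16; @16: pitch [4B, align 4] → 20; size 20, align 4
@0: e [20B, align 2] → 20
within Meta: layer at 8
0 + 8 = 8

8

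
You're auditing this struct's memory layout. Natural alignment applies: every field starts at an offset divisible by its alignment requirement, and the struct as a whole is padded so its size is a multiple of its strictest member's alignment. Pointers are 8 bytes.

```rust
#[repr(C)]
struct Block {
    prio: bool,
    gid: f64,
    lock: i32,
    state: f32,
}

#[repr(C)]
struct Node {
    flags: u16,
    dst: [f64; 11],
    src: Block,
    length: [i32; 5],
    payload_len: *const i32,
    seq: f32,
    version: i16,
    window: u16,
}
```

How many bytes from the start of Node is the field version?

Block: prio at 0 (size 1, align 1) → ends 1; pad 7 to align 8 for gid; gid at 8 (size 8, align 8) → ends 16; lock at 16 (size 4, align 4) → ends 20; state at 20 (size 4, align 4) → ends 24; total 24 bytes, alignment 8
flags at 0 (size 2, align 2) → ends 2
pad 6 to align 8 for dst
dst at 8 (size 88, align 8) → ends 96
src at 96 (size 24, align 8) → ends 120
length at 120 (size 20, align 4) → ends 140
pad 4 to align 8 for payload_len
payload_len at 144 (size 8, align 8) → ends 152
seq at 152 (size 4, align 4) → ends 156
version at 156 (size 2, align 2) → ends 158

156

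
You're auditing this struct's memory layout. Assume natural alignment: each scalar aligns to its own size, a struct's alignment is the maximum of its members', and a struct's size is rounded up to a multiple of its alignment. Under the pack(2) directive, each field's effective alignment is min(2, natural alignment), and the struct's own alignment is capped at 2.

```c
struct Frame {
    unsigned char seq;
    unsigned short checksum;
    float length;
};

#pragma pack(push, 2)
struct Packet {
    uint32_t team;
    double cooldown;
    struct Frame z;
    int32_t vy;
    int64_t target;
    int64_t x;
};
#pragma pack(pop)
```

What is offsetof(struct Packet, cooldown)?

Frame: @0: seq [1B, align 1] → 1; +1 pad (align 2); @2: checksum [2B, align 2] → 4; @4: length [4B, align 4] → 8; size 8, align 4
@0: team [4B, align 2] → 4
@4: cooldown [8B, align 2] → 12

4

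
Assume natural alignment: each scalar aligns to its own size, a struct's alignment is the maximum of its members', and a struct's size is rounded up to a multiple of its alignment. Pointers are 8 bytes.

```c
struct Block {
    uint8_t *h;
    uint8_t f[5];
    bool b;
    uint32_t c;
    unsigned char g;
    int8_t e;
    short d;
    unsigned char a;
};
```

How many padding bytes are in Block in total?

9

h at 0 (size 8, align 8) → ends 8
f at 8 (size 5, align 1) → ends 13
b at 13 (size 1, align 1) → ends 14
pad 2 to align 4 for c
c at 16 (size 4, align 4) → ends 20
g at 20 (size 1, align 1) → ends 21
e at 21 (size 1, align 1) → ends 22
d at 22 (size 2, align 2) → ends 24
a at 24 (size 1, align 1) → ends 25
tail pad 7 to reach multiple of 8
total 32 bytes, alignment 8
data bytes 23, size 32 → padding 9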